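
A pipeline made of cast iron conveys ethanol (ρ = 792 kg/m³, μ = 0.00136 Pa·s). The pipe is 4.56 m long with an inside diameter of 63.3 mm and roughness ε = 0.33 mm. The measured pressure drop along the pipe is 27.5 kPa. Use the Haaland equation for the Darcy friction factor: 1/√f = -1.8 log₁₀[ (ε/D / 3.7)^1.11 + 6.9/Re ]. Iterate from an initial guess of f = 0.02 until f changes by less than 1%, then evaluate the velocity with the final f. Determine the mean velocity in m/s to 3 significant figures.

Rearranging Darcy-Weisbach: V = √(2·ΔP·D/(f·L·ρ)). With ε/D = 0.00033/0.0633 = 0.00521, iterate starting from f = 0.02:
  f = 0.02 → V = √(2·2.75e+04·0.0633/(0.02·4.56·792)) = 6.943 m/s; Re = ρVD/μ = 2.559e+05; f → 0.03115
  f = 0.03115 → V = 5.563 m/s; Re = 2.051e+05; f → 0.03123
Converged (Δf/f < 1%). With the final f = 0.03123: V = √(2·2.75e+04·0.0633/(0.03123·4.56·792)) = 5.556 m/s.

V ≈ 5.56 m/s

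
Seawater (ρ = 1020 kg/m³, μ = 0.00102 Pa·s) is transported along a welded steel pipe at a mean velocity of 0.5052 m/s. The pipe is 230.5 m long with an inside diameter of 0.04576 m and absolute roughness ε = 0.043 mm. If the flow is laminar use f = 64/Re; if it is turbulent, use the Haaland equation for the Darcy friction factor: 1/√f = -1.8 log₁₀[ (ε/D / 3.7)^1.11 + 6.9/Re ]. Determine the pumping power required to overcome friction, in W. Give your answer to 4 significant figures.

P ≈ 14.57 W

Reynolds number Re = ρVD/μ = 1020 · 0.5052 · 0.04576 / 0.00102 = 2.312e+04.
Re > 4000 → turbulent. Relative roughness ε/D = 4.3e-05/0.04576 = 0.00094. Haaland: 1/√f = -1.8 log₁₀[(0.00094/3.7)^1.11 + 6.9/2.312e+04] = -1.8 log₁₀[0.000102 + 0.000298] = 6.115, so f = 0.02674.
Darcy-Weisbach: ΔP = f(L/D)(ρV²/2) = 0.02674·(230.5/0.04576)·(1020·0.5052²/2) = 0.02674·5037·130.2 = 1.753e+04 Pa.
Q = V·A = 0.5052·0.001645 = 0.0008309 m³/s.
Pumping power P = QΔP = 0.0008309·1.753e+04 = 14.568 W = 14.57 W.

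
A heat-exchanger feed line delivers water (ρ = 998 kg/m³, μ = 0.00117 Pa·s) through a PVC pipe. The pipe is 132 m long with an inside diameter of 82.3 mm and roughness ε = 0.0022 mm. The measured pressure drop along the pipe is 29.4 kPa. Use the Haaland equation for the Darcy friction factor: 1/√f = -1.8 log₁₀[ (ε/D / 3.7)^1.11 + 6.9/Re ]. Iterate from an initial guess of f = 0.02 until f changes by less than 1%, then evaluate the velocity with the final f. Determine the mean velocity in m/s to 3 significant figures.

Rearranging Darcy-Weisbach: V = √(2·ΔP·D/(f·L·ρ)). With ε/D = 2.2e-06/0.0823 = 2.67e-05, iterate starting from f = 0.02:
  f = 0.02 → V = √(2·2.94e+04·0.0823/(0.02·132·998)) = 1.355 m/s; Re = ρVD/μ = 9.514e+04; f → 0.01811
  f = 0.01811 → V = 1.424 m/s; Re = 9.997e+04; f → 0.01793
  f = 0.01793 → V = 1.431 m/s; Re = 1.005e+05; f → 0.01791
Converged (Δf/f < 1%). With the final f = 0.01791: V = √(2·2.94e+04·0.0823/(0.01791·132·998)) = 1.432 m/s.

V ≈ 1.43 m/s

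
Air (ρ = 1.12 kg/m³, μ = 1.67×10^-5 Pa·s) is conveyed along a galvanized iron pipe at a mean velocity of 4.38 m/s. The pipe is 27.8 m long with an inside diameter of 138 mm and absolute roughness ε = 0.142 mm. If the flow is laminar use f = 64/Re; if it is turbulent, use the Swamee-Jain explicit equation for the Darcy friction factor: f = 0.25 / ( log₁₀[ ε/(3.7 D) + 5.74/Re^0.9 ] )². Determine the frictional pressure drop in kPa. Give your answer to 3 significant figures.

ΔP ≈ 0.0541 kPa

Reynolds number Re = ρVD/μ = 1.12 · 4.38 · 0.138 / 1.67e-05 = 4.054e+04.
Re > 4000 → turbulent. Relative roughness ε/D = 0.000142/0.138 = 0.00103. Swamee-Jain: f = 0.25/(log₁₀[0.00103/3.7 + 5.74/4.054e+04^0.9])² = 0.25/(log₁₀[0.000278 + 0.000409])² = 0.25/(-3.163)² = 0.02499.
Darcy-Weisbach: ΔP = f(L/D)(ρV²/2) = 0.02499·(27.8/0.138)·(1.12·4.38²/2) = 0.02499·201.4·10.74 = 54.08 Pa.
ΔP = 54.08 Pa = 0.0541 kPa.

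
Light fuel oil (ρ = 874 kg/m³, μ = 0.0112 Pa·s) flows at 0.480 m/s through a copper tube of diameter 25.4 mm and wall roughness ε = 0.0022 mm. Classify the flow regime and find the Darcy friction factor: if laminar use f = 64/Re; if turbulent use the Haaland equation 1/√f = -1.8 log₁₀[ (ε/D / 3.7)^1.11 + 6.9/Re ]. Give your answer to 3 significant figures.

Re = ρVD/μ = 874·0.48·0.0254/0.0112 = 951.4.
Re < 2300 → laminar, so f = 64/Re = 0.06727 (roughness is irrelevant in laminar flow).

f ≈ 0.0673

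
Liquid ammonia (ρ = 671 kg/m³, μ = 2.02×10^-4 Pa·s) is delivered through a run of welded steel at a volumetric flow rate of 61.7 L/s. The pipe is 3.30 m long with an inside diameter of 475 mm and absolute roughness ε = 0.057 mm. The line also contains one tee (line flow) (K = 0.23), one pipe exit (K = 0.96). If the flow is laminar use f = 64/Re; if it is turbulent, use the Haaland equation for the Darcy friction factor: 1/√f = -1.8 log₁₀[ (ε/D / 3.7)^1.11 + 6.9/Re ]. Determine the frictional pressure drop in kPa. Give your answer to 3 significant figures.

ΔP ≈ 0.0525 kPa

Q = 61.7 L/s = 61.7/1000 = 0.0617 m³/s.
Cross-sectional area A = πD²/4 = π(0.475)²/4 = 0.1772 m²; mean velocity V = Q/A = 0.0617/0.1772 = 0.3482 m/s.
Reynolds number Re = ρVD/μ = 671 · 0.3482 · 0.475 / 0.000202 = 5.494e+05.
Re > 4000 → turbulent. Relative roughness ε/D = 5.7e-05/0.475 = 0.00012. Haaland: 1/√f = -1.8 log₁₀[(0.00012/3.7)^1.11 + 6.9/5.494e+05] = -1.8 log₁₀[1.04e-05 + 1.26e-05] = 8.35, so f = 0.01434.
Total minor-loss coefficient ΣK = 1·0.23 + 1·0.96 = 1.19.
ΔP = [f·L/D + ΣK]·(ρV²/2) = [0.01434·3.3/0.475 + 1.19]·(671·0.3482²/2) = [0.09964 + 1.19]·40.67 = 52.45 Pa.
ΔP = 52.45 Pa = 0.0525 kPa.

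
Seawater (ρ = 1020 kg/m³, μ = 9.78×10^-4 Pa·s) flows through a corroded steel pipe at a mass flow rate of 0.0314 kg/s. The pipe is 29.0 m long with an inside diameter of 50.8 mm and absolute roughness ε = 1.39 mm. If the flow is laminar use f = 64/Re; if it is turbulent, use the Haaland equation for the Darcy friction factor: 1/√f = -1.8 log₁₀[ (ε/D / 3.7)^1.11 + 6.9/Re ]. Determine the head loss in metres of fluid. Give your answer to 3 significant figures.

A = πD²/4 = π(0.0508)²/4 = 0.002027 m²; mean velocity V = ṁ/(ρA) = 0.0314/(1020 · 0.002027) = 0.01519 m/s.
Reynolds number Re = ρVD/μ = 1020 · 0.01519 · 0.0508 / 0.000978 = 804.7.
Re < 2300 → laminar flow, so f = 64/Re = 64/804.7 = 0.07953 (the turbulent correlation is not needed).
Darcy-Weisbach: ΔP = f(L/D)(ρV²/2) = 0.07953·(29/0.0508)·(1020·0.01519²/2) = 0.07953·570.9·0.1177 = 5.342 Pa.
Head loss h_f = ΔP/(ρg) = 5.342/(1020·9.81) = 5.34×10^-4 m.

h_f ≈ 5.34×10^-4 m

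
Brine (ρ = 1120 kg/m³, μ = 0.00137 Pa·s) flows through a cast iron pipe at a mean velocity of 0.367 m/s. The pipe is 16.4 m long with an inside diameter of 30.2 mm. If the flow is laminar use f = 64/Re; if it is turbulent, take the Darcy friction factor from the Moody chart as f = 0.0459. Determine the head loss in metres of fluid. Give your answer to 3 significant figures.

h_f ≈ 0.171 m

Reynolds number Re = ρVD/μ = 1120 · 0.367 · 0.0302 / 0.00137 = 9061.
Re > 4000 → turbulent; use the Moody-chart value f = 0.0459.
Darcy-Weisbach: ΔP = f(L/D)(ρV²/2) = 0.0459·(16.4/0.0302)·(1120·0.367²/2) = 0.0459·543·75.43 = 1880 Pa.
Head loss h_f = ΔP/(ρg) = 1880/(1120·9.81) = 0.171 m.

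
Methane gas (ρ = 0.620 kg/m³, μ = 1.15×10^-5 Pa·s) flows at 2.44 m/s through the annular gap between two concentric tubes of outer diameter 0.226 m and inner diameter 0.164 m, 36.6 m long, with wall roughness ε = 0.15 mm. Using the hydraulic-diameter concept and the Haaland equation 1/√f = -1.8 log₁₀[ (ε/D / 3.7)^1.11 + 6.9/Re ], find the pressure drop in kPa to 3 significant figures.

Hydraulic diameter D_h = 4A/P = D_o - D_i = 0.226 - 0.164 = 0.062 m.
Re = ρVD_h/μ = 0.62·2.44·0.062/1.15e-05 = 8156.
ε/D_h = 0.00015/0.062 = 0.00242; Haaland gives 1/√f = -1.8 log₁₀[0.000292+0.000846] = 5.299, so f = 0.03561.
ΔP = f(L/D_h)(ρV²/2) = 0.03561·36.6/0.062·1.846 = 38.8 Pa.
ΔP = 0.0388 kPa.

ΔP ≈ 0.0388 kPa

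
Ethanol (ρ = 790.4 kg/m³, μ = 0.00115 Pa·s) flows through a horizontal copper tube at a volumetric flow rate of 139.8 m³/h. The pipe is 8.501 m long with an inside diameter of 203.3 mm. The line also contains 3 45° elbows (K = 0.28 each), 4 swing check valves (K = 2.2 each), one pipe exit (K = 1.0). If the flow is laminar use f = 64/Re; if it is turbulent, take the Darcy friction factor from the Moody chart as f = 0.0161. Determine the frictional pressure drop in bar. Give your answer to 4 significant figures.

ΔP ≈ 0.06399 bar

Q = 139.8 m³/h = 139.8/3600 = 0.03883 m³/s.
Cross-sectional area A = πD²/4 = π(0.2033)²/4 = 0.03246 m²; mean velocity V = Q/A = 0.03883/0.03246 = 1.196 m/s.
Reynolds number Re = ρVD/μ = 790.4 · 1.196 · 0.2033 / 0.00115 = 1.672e+05.
Re > 4000 → turbulent; use the Moody-chart value f = 0.0161.
Total minor-loss coefficient ΣK = 3·0.28 + 4·2.2 + 1·1 = 10.6.
ΔP = [f·L/D + ΣK]·(ρV²/2) = [0.0161·8.501/0.2033 + 10.6]·(790.4·1.196²/2) = [0.6732 + 10.6]·565.6 = 6399 Pa.
ΔP = 6399 Pa = 0.06399 bar.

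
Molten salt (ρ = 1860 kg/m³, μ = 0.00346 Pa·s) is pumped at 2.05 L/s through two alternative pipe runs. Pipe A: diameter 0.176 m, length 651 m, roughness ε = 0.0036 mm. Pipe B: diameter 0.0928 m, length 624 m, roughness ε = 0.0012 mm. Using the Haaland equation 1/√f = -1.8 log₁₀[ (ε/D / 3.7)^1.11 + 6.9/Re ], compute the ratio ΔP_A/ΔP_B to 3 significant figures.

Pipe A: V = Q/A = 0.00205/0.02433 = 0.08426 m/s; Re = 7972; ε/D = 2.05e-05; Haaland → f = 0.03292; ΔP_A = f(L/D)(ρV²/2) = 804 Pa.
Pipe B: V = Q/A = 0.00205/0.006764 = 0.3031 m/s; Re = 1.512e+04; ε/D = 1.29e-05; Haaland → f = 0.02767; ΔP_B = f(L/D)(ρV²/2) = 1.589e+04 Pa.
ΔP_A/ΔP_B = 804/1.589e+04 = 0.0506.

ΔP_A/ΔP_B ≈ 0.0506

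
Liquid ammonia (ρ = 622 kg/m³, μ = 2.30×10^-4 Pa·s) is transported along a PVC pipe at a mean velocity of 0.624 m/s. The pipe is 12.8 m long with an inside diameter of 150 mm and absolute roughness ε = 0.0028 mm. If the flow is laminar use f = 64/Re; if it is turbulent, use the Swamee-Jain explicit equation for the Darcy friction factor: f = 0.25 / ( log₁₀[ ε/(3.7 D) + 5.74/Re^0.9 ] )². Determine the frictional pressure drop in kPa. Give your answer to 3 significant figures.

Reynolds number Re = ρVD/μ = 622 · 0.624 · 0.15 / 0.00023 = 2.531e+05.
Re > 4000 → turbulent. Relative roughness ε/D = 2.8e-06/0.15 = 1.87e-05. Swamee-Jain: f = 0.25/(log₁₀[1.87e-05/3.7 + 5.74/2.531e+05^0.9])² = 0.25/(log₁₀[5.05e-06 + 7.87e-05])² = 0.25/(-4.077)² = 0.01504.
Darcy-Weisbach: ΔP = f(L/D)(ρV²/2) = 0.01504·(12.8/0.15)·(622·0.624²/2) = 0.01504·85.33·121.1 = 155.4 Pa.
ΔP = 155.4 Pa = 0.155 kPa.

ΔP ≈ 0.155 kPa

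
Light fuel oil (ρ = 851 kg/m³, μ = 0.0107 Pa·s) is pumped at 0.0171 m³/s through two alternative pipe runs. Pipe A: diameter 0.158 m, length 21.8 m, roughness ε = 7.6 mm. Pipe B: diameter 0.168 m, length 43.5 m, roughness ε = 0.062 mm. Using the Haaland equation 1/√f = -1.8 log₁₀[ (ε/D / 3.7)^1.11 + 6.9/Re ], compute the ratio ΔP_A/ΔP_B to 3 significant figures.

Pipe A: V = Q/A = 0.0171/0.01961 = 0.8722 m/s; Re = 1.096e+04; ε/D = 0.0481; Haaland → f = 0.07267; ΔP_A = f(L/D)(ρV²/2) = 3245 Pa.
Pipe B: V = Q/A = 0.0171/0.02217 = 0.7714 m/s; Re = 1.031e+04; ε/D = 0.000369; Haaland → f = 0.03108; ΔP_B = f(L/D)(ρV²/2) = 2037 Pa.
ΔP_A/ΔP_B = 3245/2037 = 1.59.

ΔP_A/ΔP_B ≈ 1.59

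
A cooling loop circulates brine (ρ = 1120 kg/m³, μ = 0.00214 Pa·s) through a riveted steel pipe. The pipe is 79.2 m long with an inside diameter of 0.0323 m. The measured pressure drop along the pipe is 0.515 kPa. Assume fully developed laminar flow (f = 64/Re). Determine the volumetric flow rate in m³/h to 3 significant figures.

Q ≈ 0.292 m³/h

For laminar flow, f = 64/Re with Re = ρVD/μ, so Darcy-Weisbach reduces to ΔP = 32μLV/D². Solving for V: V = ΔP·D²/(32μL) = 515·(0.0323)²/(32·0.00214·79.2) = 0.09907 m/s.
Check: Re = ρVD/μ = 1120·0.09907·0.0323/0.00214 = 1675 < 2300, so the laminar assumption holds.
Q = V·A = 0.09907·(π/4·0.0323²) = 8.117e-05 m³/s = 0.292 m³/h.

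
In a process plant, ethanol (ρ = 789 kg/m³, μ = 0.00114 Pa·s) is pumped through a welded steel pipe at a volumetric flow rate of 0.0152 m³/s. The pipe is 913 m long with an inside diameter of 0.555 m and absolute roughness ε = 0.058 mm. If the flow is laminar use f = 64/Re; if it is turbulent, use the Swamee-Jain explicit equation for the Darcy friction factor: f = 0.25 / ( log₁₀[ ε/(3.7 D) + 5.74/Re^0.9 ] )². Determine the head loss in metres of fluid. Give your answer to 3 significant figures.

h_f ≈ 0.00825 m

Cross-sectional area A = πD²/4 = π(0.555)²/4 = 0.2419 m²; mean velocity V = Q/A = 0.0152/0.2419 = 0.06283 m/s.
Reynolds number Re = ρVD/μ = 789 · 0.06283 · 0.555 / 0.00114 = 2.413e+04.
Re > 4000 → turbulent. Relative roughness ε/D = 5.8e-05/0.555 = 0.000105. Swamee-Jain: f = 0.25/(log₁₀[0.000105/3.7 + 5.74/2.413e+04^0.9])² = 0.25/(log₁₀[2.82e-05 + 0.000652])² = 0.25/(-3.167)² = 0.02492.
Darcy-Weisbach: ΔP = f(L/D)(ρV²/2) = 0.02492·(913/0.555)·(789·0.06283²/2) = 0.02492·1645·1.557 = 63.85 Pa.
Head loss h_f = ΔP/(ρg) = 63.85/(789·9.81) = 0.00825 m.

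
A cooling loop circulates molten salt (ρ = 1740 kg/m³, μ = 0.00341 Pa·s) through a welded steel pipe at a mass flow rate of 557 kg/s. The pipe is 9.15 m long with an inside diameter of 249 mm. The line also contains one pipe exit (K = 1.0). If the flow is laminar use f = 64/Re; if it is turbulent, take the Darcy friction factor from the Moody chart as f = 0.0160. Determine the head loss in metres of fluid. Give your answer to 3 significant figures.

A = πD²/4 = π(0.249)²/4 = 0.0487 m²; mean velocity V = ṁ/(ρA) = 557/(1740 · 0.0487) = 6.574 m/s.
Reynolds number Re = ρVD/μ = 1740 · 6.574 · 0.249 / 0.00341 = 8.352e+05.
Re > 4000 → turbulent; use the Moody-chart value f = 0.0160.
Total minor-loss coefficient ΣK = 1·1 = 1.
ΔP = [f·L/D + ΣK]·(ρV²/2) = [0.016·9.15/0.249 + 1]·(1740·6.574²/2) = [0.588 + 1]·3.76e+04 = 5.97e+04 Pa.
Head loss h_f = ΔP/(ρg) = 5.97e+04/(1740·9.81) = 3.50 m.

h_f ≈ 3.50 m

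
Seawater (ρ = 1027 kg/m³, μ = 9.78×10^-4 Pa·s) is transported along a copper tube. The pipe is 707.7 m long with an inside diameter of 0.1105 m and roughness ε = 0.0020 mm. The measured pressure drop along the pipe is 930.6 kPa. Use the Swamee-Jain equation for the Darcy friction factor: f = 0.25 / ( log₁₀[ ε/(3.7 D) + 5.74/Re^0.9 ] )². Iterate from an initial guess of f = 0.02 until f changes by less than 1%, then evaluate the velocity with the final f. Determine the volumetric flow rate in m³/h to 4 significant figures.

Rearranging Darcy-Weisbach: V = √(2·ΔP·D/(f·L·ρ)). With ε/D = 2e-06/0.1105 = 1.81e-05, iterate starting from f = 0.02:
  f = 0.02 → V = √(2·9.306e+05·0.1105/(0.02·707.7·1027)) = 3.761 m/s; Re = ρVD/μ = 4.365e+05; f → 0.01368
  f = 0.01368 → V = 4.548 m/s; Re = 5.278e+05; f → 0.01326
  f = 0.01326 → V = 4.619 m/s; Re = 5.36e+05; f → 0.01323
Converged (Δf/f < 1%). With the final f = 0.01323: V = √(2·9.306e+05·0.1105/(0.01323·707.7·1027)) = 4.625 m/s.
Q = V·A = 4.625·(π/4·0.1105²) = 0.04435 m³/s = 159.7 m³/h.

Q ≈ 159.7 m³/h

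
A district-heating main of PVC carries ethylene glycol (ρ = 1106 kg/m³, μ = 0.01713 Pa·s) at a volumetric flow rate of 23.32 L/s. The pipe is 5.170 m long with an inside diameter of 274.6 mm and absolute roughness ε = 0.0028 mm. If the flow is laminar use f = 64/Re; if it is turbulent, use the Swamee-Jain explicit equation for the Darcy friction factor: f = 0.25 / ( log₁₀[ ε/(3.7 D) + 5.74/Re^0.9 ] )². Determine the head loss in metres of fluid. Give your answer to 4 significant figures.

h_f ≈ 0.005102 m

Q = 23.32 L/s = 23.32/1000 = 0.02332 m³/s.
Cross-sectional area A = πD²/4 = π(0.2746)²/4 = 0.05922 m²; mean velocity V = Q/A = 0.02332/0.05922 = 0.3938 m/s.
Reynolds number Re = ρVD/μ = 1106 · 0.3938 · 0.2746 / 0.0171 = 6981.
Re > 4000 → turbulent. Relative roughness ε/D = 2.8e-06/0.2746 = 1.02e-05. Swamee-Jain: f = 0.25/(log₁₀[1.02e-05/3.7 + 5.74/6981^0.9])² = 0.25/(log₁₀[2.76e-06 + 0.00199])² = 0.25/(-2.7)² = 0.03429.
Darcy-Weisbach: ΔP = f(L/D)(ρV²/2) = 0.03429·(5.17/0.2746)·(1106·0.3938²/2) = 0.03429·18.83·85.74 = 55.36 Pa.
Head loss h_f = ΔP/(ρg) = 55.36/(1106·9.81) = 0.005102 m.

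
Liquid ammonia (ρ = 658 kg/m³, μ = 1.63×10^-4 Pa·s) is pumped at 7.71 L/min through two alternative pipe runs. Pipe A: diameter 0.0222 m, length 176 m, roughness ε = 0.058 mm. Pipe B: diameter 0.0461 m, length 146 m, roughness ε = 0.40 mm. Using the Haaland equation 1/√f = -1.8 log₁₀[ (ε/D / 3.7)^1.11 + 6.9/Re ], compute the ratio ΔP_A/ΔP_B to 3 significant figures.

Pipe A: V = Q/A = 0.0001285/0.0003871 = 0.332 m/s; Re = 2.975e+04; ε/D = 0.00261; Haaland → f = 0.02905; ΔP_A = f(L/D)(ρV²/2) = 8349 Pa.
Pipe B: V = Q/A = 0.0001285/0.001669 = 0.07699 m/s; Re = 1.433e+04; ε/D = 0.00868; Haaland → f = 0.04014; ΔP_B = f(L/D)(ρV²/2) = 247.9 Pa.
ΔP_A/ΔP_B = 8349/247.9 = 33.7.

ΔP_A/ΔP_B ≈ 33.7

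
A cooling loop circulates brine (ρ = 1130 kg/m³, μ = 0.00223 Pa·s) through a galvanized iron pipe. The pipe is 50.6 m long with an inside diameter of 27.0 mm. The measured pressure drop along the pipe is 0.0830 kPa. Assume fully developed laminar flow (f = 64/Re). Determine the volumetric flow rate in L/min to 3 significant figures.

For laminar flow, f = 64/Re with Re = ρVD/μ, so Darcy-Weisbach reduces to ΔP = 32μLV/D². Solving for V: V = ΔP·D²/(32μL) = 83·(0.027)²/(32·0.00223·50.6) = 0.01676 m/s.
Check: Re = ρVD/μ = 1130·0.01676·0.027/0.00223 = 229.3 < 2300, so the laminar assumption holds.
Q = V·A = 0.01676·(π/4·0.027²) = 9.594e-06 m³/s = 0.576 L/min.

Q ≈ 0.576 L/min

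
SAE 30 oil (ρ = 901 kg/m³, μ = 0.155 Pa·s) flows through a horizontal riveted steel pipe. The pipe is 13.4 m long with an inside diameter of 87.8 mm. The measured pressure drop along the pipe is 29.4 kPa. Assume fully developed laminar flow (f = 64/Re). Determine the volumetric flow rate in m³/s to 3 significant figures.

Q ≈ 0.0206 m³/s

For laminar flow, f = 64/Re with Re = ρVD/μ, so Darcy-Weisbach reduces to ΔP = 32μLV/D². Solving for V: V = ΔP·D²/(32μL) = 2.94e+04·(0.0878)²/(32·0.155·13.4) = 3.41 m/s.
Check: Re = ρVD/μ = 901·3.41·0.0878/0.155 = 1740 < 2300, so the laminar assumption holds.
Q = V·A = 3.41·(π/4·0.0878²) = 0.02065 m³/s = 0.0206 m³/s.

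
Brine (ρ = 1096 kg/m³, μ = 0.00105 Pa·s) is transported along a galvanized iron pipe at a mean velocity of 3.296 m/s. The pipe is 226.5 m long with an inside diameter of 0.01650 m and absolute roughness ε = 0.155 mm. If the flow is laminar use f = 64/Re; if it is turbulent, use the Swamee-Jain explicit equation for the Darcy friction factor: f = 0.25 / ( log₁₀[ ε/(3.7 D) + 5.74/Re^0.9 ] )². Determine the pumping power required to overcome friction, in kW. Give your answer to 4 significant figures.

P ≈ 2.220 kW

Reynolds number Re = ρVD/μ = 1096 · 3.296 · 0.0165 / 0.00105 = 5.677e+04.
Re > 4000 → turbulent. Relative roughness ε/D = 0.000155/0.0165 = 0.00939. Swamee-Jain: f = 0.25/(log₁₀[0.00939/3.7 + 5.74/5.677e+04^0.9])² = 0.25/(log₁₀[0.00254 + 0.000302])² = 0.25/(-2.547)² = 0.03855.
Darcy-Weisbach: ΔP = f(L/D)(ρV²/2) = 0.03855·(226.5/0.0165)·(1096·3.296²/2) = 0.03855·1.373e+04·5953 = 3.151e+06 Pa.
Q = V·A = 3.296·0.0002138 = 0.0007048 m³/s.
Pumping power P = QΔP = 0.0007048·3.151e+06 = 2220.4 W = 2.220 kW.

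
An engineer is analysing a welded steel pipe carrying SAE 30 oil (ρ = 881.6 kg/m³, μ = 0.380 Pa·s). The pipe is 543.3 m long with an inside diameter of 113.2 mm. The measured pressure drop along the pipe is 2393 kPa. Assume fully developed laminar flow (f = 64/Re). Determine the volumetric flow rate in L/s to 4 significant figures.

Q ≈ 46.71 L/s

For laminar flow, f = 64/Re with Re = ρVD/μ, so Darcy-Weisbach reduces to ΔP = 32μLV/D². Solving for V: V = ΔP·D²/(32μL) = 2.393e+06·(0.1132)²/(32·0.38·543.3) = 4.642 m/s.
Check: Re = ρVD/μ = 881.6·4.642·0.1132/0.38 = 1219 < 2300, so the laminar assumption holds.
Q = V·A = 4.642·(π/4·0.1132²) = 0.04671 m³/s = 46.71 L/s.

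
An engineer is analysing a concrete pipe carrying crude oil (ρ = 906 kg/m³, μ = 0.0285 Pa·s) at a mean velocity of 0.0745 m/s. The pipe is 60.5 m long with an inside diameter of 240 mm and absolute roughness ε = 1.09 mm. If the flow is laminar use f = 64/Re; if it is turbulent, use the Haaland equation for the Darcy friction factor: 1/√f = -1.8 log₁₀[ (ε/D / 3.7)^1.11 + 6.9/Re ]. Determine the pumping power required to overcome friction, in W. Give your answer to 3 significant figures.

Reynolds number Re = ρVD/μ = 906 · 0.0745 · 0.24 / 0.0285 = 568.4.
Re < 2300 → laminar flow, so f = 64/Re = 64/568.4 = 0.1126 (the turbulent correlation is not needed).
Darcy-Weisbach: ΔP = f(L/D)(ρV²/2) = 0.1126·(60.5/0.24)·(906·0.0745²/2) = 0.1126·252.1·2.514 = 71.36 Pa.
Q = V·A = 0.0745·0.04524 = 0.00337 m³/s.
Pumping power P = QΔP = 0.00337·71.36 = 0.2405 W = 0.241 W.

P ≈ 0.241 W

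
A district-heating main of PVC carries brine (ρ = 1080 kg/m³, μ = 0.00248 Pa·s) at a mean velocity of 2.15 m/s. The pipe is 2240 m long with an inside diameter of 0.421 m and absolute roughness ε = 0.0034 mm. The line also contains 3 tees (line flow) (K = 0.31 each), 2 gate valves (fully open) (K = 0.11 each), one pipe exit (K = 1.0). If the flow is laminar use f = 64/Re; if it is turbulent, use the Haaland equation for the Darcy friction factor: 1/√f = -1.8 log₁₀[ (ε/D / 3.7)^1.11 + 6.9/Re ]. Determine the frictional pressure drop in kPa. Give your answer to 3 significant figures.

Reynolds number Re = ρVD/μ = 1080 · 2.15 · 0.421 / 0.00248 = 3.942e+05.
Re > 4000 → turbulent. Relative roughness ε/D = 3.4e-06/0.421 = 8.08e-06. Haaland: 1/√f = -1.8 log₁₀[(8.08e-06/3.7)^1.11 + 6.9/3.942e+05] = -1.8 log₁₀[5.2e-07 + 1.75e-05] = 8.539, so f = 0.01371.
Total minor-loss coefficient ΣK = 3·0.31 + 2·0.11 + 1·1 = 2.15.
ΔP = [f·L/D + ΣK]·(ρV²/2) = [0.01371·2240/0.421 + 2.15]·(1080·2.15²/2) = [72.96 + 2.15]·2496 = 1.875e+05 Pa.
ΔP = 1.875e+05 Pa = 187 kPa.

ΔP ≈ 187 kPa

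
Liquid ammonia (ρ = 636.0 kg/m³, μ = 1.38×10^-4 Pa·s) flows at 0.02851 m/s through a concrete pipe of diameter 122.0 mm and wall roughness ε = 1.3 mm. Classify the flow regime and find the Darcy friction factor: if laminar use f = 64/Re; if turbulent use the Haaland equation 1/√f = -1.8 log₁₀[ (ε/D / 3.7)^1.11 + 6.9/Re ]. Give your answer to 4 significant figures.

f ≈ 0.04198

Re = ρVD/μ = 636·0.02851·0.122/0.000138 = 1.603e+04.
Re > 4000 → turbulent. ε/D = 0.0013/0.122 = 0.0107; Haaland: 1/√f = -1.8 log₁₀[0.00151 + 0.00043] = 4.88, so f = 0.04198.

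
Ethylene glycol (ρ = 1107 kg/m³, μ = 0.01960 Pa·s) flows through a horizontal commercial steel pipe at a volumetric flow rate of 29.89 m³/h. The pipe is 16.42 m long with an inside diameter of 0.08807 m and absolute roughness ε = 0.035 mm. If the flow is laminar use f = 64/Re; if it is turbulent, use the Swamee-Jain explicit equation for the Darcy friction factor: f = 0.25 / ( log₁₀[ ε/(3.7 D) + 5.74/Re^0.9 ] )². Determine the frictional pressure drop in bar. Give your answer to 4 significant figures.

ΔP ≈ 0.06738 bar

Q = 29.89 m³/h = 29.89/3600 = 0.008303 m³/s.
Cross-sectional area A = πD²/4 = π(0.08807)²/4 = 0.006092 m²; mean velocity V = Q/A = 0.008303/0.006092 = 1.363 m/s.
Reynolds number Re = ρVD/μ = 1107 · 1.363 · 0.08807 / 0.0196 = 6779.
Re > 4000 → turbulent. Relative roughness ε/D = 3.5e-05/0.08807 = 0.000397. Swamee-Jain: f = 0.25/(log₁₀[0.000397/3.7 + 5.74/6779^0.9])² = 0.25/(log₁₀[0.000107 + 0.00205])² = 0.25/(-2.667)² = 0.03515.
Darcy-Weisbach: ΔP = f(L/D)(ρV²/2) = 0.03515·(16.42/0.08807)·(1107·1.363²/2) = 0.03515·186.4·1028 = 6738 Pa.
ΔP = 6738 Pa = 0.06738 bar.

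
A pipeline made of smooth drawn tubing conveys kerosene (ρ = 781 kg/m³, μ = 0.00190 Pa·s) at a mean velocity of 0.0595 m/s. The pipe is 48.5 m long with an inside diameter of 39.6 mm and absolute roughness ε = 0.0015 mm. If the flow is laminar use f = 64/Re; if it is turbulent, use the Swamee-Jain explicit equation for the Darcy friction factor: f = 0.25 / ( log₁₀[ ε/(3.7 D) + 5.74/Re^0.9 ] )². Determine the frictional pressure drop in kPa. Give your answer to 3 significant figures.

Reynolds number Re = ρVD/μ = 781 · 0.0595 · 0.0396 / 0.0019 = 968.5.
Re < 2300 → laminar flow, so f = 64/Re = 64/968.5 = 0.06608 (the turbulent correlation is not needed).
Darcy-Weisbach: ΔP = f(L/D)(ρV²/2) = 0.06608·(48.5/0.0396)·(781·0.0595²/2) = 0.06608·1225·1.382 = 111.9 Pa.
ΔP = 111.9 Pa = 0.112 kPa.

ΔP ≈ 0.112 kPa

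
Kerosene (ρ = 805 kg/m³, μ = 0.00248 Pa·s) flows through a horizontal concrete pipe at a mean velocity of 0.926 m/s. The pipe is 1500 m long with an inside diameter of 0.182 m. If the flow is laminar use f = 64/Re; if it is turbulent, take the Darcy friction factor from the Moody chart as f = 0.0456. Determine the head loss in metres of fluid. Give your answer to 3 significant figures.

Reynolds number Re = ρVD/μ = 805 · 0.926 · 0.182 / 0.00248 = 5.47e+04.
Re > 4000 → turbulent; use the Moody-chart value f = 0.0456.
Darcy-Weisbach: ΔP = f(L/D)(ρV²/2) = 0.0456·(1500/0.182)·(805·0.926²/2) = 0.0456·8242·345.1 = 1.297e+05 Pa.
Head loss h_f = ΔP/(ρg) = 1.297e+05/(805·9.81) = 16.4 m.

h_f ≈ 16.4 m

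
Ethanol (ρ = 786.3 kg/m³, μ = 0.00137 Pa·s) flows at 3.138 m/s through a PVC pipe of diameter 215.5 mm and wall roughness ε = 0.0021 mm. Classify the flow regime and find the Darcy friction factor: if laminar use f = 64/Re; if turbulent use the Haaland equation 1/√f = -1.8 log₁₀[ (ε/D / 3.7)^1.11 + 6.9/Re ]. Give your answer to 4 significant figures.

Re = ρVD/μ = 786.3·3.138·0.2155/0.00137 = 3.881e+05.
Re > 4000 → turbulent. ε/D = 2.1e-06/0.2155 = 9.74e-06; Haaland: 1/√f = -1.8 log₁₀[6.41e-07 + 1.78e-05] = 8.523, so f = 0.01377.

f ≈ 0.01377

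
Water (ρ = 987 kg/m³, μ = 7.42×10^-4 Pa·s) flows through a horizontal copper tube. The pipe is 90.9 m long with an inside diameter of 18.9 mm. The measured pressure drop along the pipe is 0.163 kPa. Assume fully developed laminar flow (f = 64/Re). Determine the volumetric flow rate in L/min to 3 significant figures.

Q ≈ 0.454 L/min

For laminar flow, f = 64/Re with Re = ρVD/μ, so Darcy-Weisbach reduces to ΔP = 32μLV/D². Solving for V: V = ΔP·D²/(32μL) = 163·(0.0189)²/(32·0.000742·90.9) = 0.02698 m/s.
Check: Re = ρVD/μ = 987·0.02698·0.0189/0.000742 = 678.2 < 2300, so the laminar assumption holds.
Q = V·A = 0.02698·(π/4·0.0189²) = 7.568e-06 m³/s = 0.454 L/min.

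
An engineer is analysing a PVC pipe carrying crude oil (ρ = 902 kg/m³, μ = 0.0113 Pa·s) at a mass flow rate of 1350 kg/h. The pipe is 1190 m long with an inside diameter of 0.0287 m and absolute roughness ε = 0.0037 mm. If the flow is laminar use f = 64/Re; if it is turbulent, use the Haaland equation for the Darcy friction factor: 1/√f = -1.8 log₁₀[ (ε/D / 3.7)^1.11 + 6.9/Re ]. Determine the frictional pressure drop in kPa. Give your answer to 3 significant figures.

ΔP ≈ 336 kPa

ṁ = 1350 kg/h = 1350/3600 = 0.375 kg/s.
A = πD²/4 = π(0.0287)²/4 = 0.0006469 m²; mean velocity V = ṁ/(ρA) = 0.375/(902 · 0.0006469) = 0.6426 m/s.
Reynolds number Re = ρVD/μ = 902 · 0.6426 · 0.0287 / 0.0113 = 1472.
Re < 2300 → laminar flow, so f = 64/Re = 64/1472 = 0.04347 (the turbulent correlation is not needed).
Darcy-Weisbach: ΔP = f(L/D)(ρV²/2) = 0.04347·(1190/0.0287)·(902·0.6426²/2) = 0.04347·4.146e+04·186.3 = 3.357e+05 Pa.
ΔP = 3.357e+05 Pa = 336 kPa.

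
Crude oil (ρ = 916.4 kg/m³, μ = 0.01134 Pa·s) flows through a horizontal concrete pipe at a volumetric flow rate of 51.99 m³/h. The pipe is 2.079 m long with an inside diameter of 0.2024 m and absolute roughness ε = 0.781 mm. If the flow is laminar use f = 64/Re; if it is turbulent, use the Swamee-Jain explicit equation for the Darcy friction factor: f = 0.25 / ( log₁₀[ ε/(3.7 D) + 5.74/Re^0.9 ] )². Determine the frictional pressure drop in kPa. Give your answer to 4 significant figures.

ΔP ≈ 0.03702 kPa

Q = 51.99 m³/h = 51.99/3600 = 0.01444 m³/s.
Cross-sectional area A = πD²/4 = π(0.2024)²/4 = 0.03217 m²; mean velocity V = Q/A = 0.01444/0.03217 = 0.4489 m/s.
Reynolds number Re = ρVD/μ = 916.4 · 0.4489 · 0.2024 / 0.0113 = 7342.
Re > 4000 → turbulent. Relative roughness ε/D = 0.000781/0.2024 = 0.00386. Swamee-Jain: f = 0.25/(log₁₀[0.00386/3.7 + 5.74/7342^0.9])² = 0.25/(log₁₀[0.00104 + 0.0019])² = 0.25/(-2.531)² = 0.03904.
Darcy-Weisbach: ΔP = f(L/D)(ρV²/2) = 0.03904·(2.079/0.2024)·(916.4·0.4489²/2) = 0.03904·10.27·92.31 = 37.02 Pa.
ΔP = 37.02 Pa = 0.03702 kPa.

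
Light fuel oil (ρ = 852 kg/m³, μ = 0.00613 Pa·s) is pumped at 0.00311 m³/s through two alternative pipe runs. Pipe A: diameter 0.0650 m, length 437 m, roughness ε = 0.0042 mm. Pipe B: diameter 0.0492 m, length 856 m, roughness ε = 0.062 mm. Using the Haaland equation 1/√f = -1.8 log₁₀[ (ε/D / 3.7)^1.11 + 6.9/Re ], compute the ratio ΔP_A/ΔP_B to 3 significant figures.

Pipe A: V = Q/A = 0.00311/0.003318 = 0.9372 m/s; Re = 8467; ε/D = 6.46e-05; Haaland → f = 0.03241; ΔP_A = f(L/D)(ρV²/2) = 8.153e+04 Pa.
Pipe B: V = Q/A = 0.00311/0.001901 = 1.636 m/s; Re = 1.119e+04; ε/D = 0.00126; Haaland → f = 0.0317; ΔP_B = f(L/D)(ρV²/2) = 6.288e+05 Pa.
ΔP_A/ΔP_B = 8.153e+04/6.288e+05 = 0.130.

ΔP_A/ΔP_B ≈ 0.130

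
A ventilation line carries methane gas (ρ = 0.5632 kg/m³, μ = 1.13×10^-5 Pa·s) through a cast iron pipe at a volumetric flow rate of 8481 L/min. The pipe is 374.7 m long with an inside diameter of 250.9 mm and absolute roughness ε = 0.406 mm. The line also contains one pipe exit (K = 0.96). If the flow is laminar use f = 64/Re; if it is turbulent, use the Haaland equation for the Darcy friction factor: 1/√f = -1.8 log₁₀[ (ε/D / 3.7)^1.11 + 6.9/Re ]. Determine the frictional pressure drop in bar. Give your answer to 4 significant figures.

ΔP ≈ 9.289×10^-4 bar

Q = 8481 L/min = 8481/60000 = 0.1414 m³/s.
Cross-sectional area A = πD²/4 = π(0.2509)²/4 = 0.04944 m²; mean velocity V = Q/A = 0.1414/0.04944 = 2.859 m/s.
Reynolds number Re = ρVD/μ = 0.5632 · 2.859 · 0.2509 / 1.13e-05 = 3.575e+04.
Re > 4000 → turbulent. Relative roughness ε/D = 0.000406/0.2509 = 0.00162. Haaland: 1/√f = -1.8 log₁₀[(0.00162/3.7)^1.11 + 6.9/3.575e+04] = -1.8 log₁₀[0.000187 + 0.000193] = 6.157, so f = 0.02638.
Total minor-loss coefficient ΣK = 1·0.96 = 0.96.
ΔP = [f·L/D + ΣK]·(ρV²/2) = [0.02638·374.7/0.2509 + 0.96]·(0.5632·2.859²/2) = [39.4 + 0.96]·2.302 = 92.89 Pa.
ΔP = 92.89 Pa = 9.289×10^-4 bar.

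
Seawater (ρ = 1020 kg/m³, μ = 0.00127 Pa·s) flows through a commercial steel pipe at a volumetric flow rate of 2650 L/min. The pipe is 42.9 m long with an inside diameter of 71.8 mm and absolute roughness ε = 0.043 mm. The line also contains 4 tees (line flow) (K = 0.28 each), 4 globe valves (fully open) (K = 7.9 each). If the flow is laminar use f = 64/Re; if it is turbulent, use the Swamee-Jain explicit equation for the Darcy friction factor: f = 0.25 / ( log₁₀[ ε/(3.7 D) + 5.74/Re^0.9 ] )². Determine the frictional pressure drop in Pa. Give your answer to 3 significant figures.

Q = 2650 L/min = 2650/60000 = 0.04417 m³/s.
Cross-sectional area A = πD²/4 = π(0.0718)²/4 = 0.004049 m²; mean velocity V = Q/A = 0.04417/0.004049 = 10.91 m/s.
Reynolds number Re = ρVD/μ = 1020 · 10.91 · 0.0718 / 0.00127 = 6.29e+05.
Re > 4000 → turbulent. Relative roughness ε/D = 4.3e-05/0.0718 = 0.000599. Swamee-Jain: f = 0.25/(log₁₀[0.000599/3.7 + 5.74/6.29e+05^0.9])² = 0.25/(log₁₀[0.000162 + 3.47e-05])² = 0.25/(-3.707)² = 0.0182.
Total minor-loss coefficient ΣK = 4·0.28 + 4·7.9 = 32.7.
ΔP = [f·L/D + ΣK]·(ρV²/2) = [0.0182·42.9/0.0718 + 32.7]·(1020·10.91²/2) = [10.87 + 32.7]·6.069e+04 = 2.645e+06 Pa.

ΔP ≈ 2.65×10^6 Pa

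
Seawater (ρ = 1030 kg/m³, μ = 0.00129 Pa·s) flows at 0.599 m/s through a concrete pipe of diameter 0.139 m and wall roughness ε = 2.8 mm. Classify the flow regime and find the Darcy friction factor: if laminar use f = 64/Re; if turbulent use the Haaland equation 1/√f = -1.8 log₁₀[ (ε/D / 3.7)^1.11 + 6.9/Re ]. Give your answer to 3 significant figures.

f ≈ 0.0494

Re = ρVD/μ = 1030·0.599·0.139/0.00129 = 6.648e+04.
Re > 4000 → turbulent. ε/D = 0.0028/0.139 = 0.0201; Haaland: 1/√f = -1.8 log₁₀[0.00307 + 0.000104] = 4.498, so f = 0.04944.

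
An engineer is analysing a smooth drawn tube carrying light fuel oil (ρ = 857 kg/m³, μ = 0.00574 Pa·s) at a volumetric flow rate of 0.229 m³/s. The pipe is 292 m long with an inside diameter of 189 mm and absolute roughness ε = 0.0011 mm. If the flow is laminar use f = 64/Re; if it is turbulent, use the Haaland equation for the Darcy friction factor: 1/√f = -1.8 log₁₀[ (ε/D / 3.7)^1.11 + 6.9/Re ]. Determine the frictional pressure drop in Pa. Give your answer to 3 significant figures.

ΔP ≈ 667000 Pa

Cross-sectional area A = πD²/4 = π(0.189)²/4 = 0.02806 m²; mean velocity V = Q/A = 0.229/0.02806 = 8.162 m/s.
Reynolds number Re = ρVD/μ = 857 · 8.162 · 0.189 / 0.00574 = 2.303e+05.
Re > 4000 → turbulent. Relative roughness ε/D = 1.1e-06/0.189 = 5.82e-06. Haaland: 1/√f = -1.8 log₁₀[(5.82e-06/3.7)^1.11 + 6.9/2.303e+05] = -1.8 log₁₀[3.62e-07 + 3e-05] = 8.133, so f = 0.01512.
Darcy-Weisbach: ΔP = f(L/D)(ρV²/2) = 0.01512·(292/0.189)·(857·8.162²/2) = 0.01512·1545·2.855e+04 = 6.668e+05 Pa.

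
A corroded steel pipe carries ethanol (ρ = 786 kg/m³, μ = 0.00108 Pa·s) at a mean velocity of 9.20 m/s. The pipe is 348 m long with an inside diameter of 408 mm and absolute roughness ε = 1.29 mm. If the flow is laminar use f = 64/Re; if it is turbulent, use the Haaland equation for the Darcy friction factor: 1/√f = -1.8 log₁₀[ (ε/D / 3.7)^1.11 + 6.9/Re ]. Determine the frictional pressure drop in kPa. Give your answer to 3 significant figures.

Reynolds number Re = ρVD/μ = 786 · 9.2 · 0.408 / 0.00108 = 2.732e+06.
Re > 4000 → turbulent. Relative roughness ε/D = 0.00129/0.408 = 0.00316. Haaland: 1/√f = -1.8 log₁₀[(0.00316/3.7)^1.11 + 6.9/2.732e+06] = -1.8 log₁₀[0.000393 + 2.53e-06] = 6.125, so f = 0.02665.
Darcy-Weisbach: ΔP = f(L/D)(ρV²/2) = 0.02665·(348/0.408)·(786·9.2²/2) = 0.02665·852.9·3.326e+04 = 7.562e+05 Pa.
ΔP = 7.562e+05 Pa = 756 kPa.

ΔP ≈ 756 kPa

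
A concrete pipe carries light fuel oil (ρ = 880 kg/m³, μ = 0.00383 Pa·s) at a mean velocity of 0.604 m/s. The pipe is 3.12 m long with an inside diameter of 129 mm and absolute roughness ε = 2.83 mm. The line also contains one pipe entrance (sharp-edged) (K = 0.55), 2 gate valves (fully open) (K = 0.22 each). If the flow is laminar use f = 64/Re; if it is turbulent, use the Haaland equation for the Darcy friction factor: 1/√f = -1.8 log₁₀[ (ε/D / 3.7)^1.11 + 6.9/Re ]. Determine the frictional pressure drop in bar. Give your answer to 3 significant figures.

ΔP ≈ 0.00363 bar

Reynolds number Re = ρVD/μ = 880 · 0.604 · 0.129 / 0.00383 = 1.79e+04.
Re > 4000 → turbulent. Relative roughness ε/D = 0.00283/0.129 = 0.0219. Haaland: 1/√f = -1.8 log₁₀[(0.0219/3.7)^1.11 + 6.9/1.79e+04] = -1.8 log₁₀[0.00337 + 0.000385] = 4.365, so f = 0.05249.
Total minor-loss coefficient ΣK = 1·0.55 + 2·0.22 = 0.99.
ΔP = [f·L/D + ΣK]·(ρV²/2) = [0.05249·3.12/0.129 + 0.99]·(880·0.604²/2) = [1.269 + 0.99]·160.5 = 362.7 Pa.
ΔP = 362.7 Pa = 0.00363 bar.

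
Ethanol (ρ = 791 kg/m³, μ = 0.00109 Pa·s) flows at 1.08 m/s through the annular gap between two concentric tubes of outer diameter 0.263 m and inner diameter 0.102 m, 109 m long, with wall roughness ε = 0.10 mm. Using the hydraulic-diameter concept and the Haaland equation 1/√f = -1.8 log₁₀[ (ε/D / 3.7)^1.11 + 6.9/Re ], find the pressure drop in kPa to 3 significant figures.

ΔP ≈ 6.26 kPa

Hydraulic diameter D_h = 4A/P = D_o - D_i = 0.263 - 0.102 = 0.161 m.
Re = ρVD_h/μ = 791·1.08·0.161/0.00109 = 1.262e+05.
ε/D_h = 0.0001/0.161 = 0.000621; Haaland gives 1/√f = -1.8 log₁₀[6.45e-05+5.47e-05] = 7.063, so f = 0.02005.
ΔP = f(L/D_h)(ρV²/2) = 0.02005·109/0.161·461.3 = 6261 Pa.
ΔP = 6.26 kPa.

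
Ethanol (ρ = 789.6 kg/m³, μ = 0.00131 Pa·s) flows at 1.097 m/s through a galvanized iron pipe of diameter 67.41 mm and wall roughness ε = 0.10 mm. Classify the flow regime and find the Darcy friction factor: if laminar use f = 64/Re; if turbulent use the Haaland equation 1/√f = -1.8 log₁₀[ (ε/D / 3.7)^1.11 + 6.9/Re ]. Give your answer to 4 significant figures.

Re = ρVD/μ = 789.6·1.097·0.06741/0.00131 = 4.457e+04.
Re > 4000 → turbulent. ε/D = 0.0001/0.06741 = 0.00148; Haaland: 1/√f = -1.8 log₁₀[0.00017 + 0.000155] = 6.28, so f = 0.02536.

f ≈ 0.02536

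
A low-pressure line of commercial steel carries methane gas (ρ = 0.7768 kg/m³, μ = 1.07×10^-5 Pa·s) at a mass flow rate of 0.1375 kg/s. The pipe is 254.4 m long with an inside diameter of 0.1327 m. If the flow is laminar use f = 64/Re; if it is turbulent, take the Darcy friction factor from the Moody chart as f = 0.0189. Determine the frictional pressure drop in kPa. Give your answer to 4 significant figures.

A = πD²/4 = π(0.1327)²/4 = 0.01383 m²; mean velocity V = ṁ/(ρA) = 0.1375/(0.7768 · 0.01383) = 12.8 m/s.
Reynolds number Re = ρVD/μ = 0.7768 · 12.8 · 0.1327 / 1.07e-05 = 1.233e+05.
Re > 4000 → turbulent; use the Moody-chart value f = 0.0189.
Darcy-Weisbach: ΔP = f(L/D)(ρV²/2) = 0.0189·(254.4/0.1327)·(0.7768·12.8²/2) = 0.0189·1917·63.62 = 2305 Pa.
ΔP = 2305 Pa = 2.305 kPa.

ΔP ≈ 2.305 kPa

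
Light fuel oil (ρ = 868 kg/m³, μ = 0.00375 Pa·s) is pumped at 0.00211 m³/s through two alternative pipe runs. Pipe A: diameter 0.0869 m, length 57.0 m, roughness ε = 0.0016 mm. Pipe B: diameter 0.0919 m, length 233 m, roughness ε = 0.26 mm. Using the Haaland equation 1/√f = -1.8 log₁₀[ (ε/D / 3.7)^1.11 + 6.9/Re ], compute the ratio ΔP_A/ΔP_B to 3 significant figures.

Pipe A: V = Q/A = 0.00211/0.005931 = 0.3558 m/s; Re = 7156; ε/D = 1.84e-05; Haaland → f = 0.03395; ΔP_A = f(L/D)(ρV²/2) = 1223 Pa.
Pipe B: V = Q/A = 0.00211/0.006633 = 0.3181 m/s; Re = 6767; ε/D = 0.00283; Haaland → f = 0.03762; ΔP_B = f(L/D)(ρV²/2) = 4189 Pa.
ΔP_A/ΔP_B = 1223/4189 = 0.292.

ΔP_A/ΔP_B ≈ 0.292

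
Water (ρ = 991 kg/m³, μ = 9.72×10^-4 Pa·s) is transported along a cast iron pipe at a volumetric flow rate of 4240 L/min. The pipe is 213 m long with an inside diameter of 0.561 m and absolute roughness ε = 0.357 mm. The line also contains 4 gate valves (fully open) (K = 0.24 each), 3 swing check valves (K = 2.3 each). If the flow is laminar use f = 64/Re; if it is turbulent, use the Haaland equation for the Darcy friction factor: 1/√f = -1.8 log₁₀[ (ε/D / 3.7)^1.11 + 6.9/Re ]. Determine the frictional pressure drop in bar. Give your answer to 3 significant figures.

Q = 4240 L/min = 4240/60000 = 0.07067 m³/s.
Cross-sectional area A = πD²/4 = π(0.561)²/4 = 0.2472 m²; mean velocity V = Q/A = 0.07067/0.2472 = 0.2859 m/s.
Reynolds number Re = ρVD/μ = 991 · 0.2859 · 0.561 / 0.000972 = 1.635e+05.
Re > 4000 → turbulent. Relative roughness ε/D = 0.000357/0.561 = 0.000636. Haaland: 1/√f = -1.8 log₁₀[(0.000636/3.7)^1.11 + 6.9/1.635e+05] = -1.8 log₁₀[6.63e-05 + 4.22e-05] = 7.136, so f = 0.01964.
Total minor-loss coefficient ΣK = 4·0.24 + 3·2.3 = 7.86.
ΔP = [f·L/D + ΣK]·(ρV²/2) = [0.01964·213/0.561 + 7.86]·(991·0.2859²/2) = [7.455 + 7.86]·40.5 = 620.2 Pa.
ΔP = 620.2 Pa = 0.00620 bar.

ΔP ≈ 0.00620 bar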